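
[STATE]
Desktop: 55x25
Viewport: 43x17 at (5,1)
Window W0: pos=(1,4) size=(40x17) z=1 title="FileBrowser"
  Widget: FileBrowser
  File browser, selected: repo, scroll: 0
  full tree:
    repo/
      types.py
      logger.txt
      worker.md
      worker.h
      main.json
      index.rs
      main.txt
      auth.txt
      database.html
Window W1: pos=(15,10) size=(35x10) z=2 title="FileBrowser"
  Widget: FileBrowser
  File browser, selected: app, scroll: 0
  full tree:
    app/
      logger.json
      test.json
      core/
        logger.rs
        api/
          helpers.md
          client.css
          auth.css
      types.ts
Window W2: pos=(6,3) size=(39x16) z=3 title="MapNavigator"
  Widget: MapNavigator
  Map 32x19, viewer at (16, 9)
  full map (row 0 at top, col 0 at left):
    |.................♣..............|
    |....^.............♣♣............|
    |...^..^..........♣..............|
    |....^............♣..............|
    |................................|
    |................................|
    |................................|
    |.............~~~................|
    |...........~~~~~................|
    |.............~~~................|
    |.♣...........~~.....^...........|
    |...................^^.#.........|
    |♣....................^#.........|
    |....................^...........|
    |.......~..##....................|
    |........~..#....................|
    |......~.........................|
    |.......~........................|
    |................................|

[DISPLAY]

                                           
                                           
 ┏━━━━━━━━━━━━━━━━━━━━━━━━━━━━━━━━━━━━━┓   
━┃ MapNavigator                        ┃   
l┠─────────────────────────────────────┨   
─┃  ....^............♣..............   ┃   
-┃  ................................   ┃   
 ┃  ................................   ┃   
 ┃  ................................   ┃   
 ┃  .............~~~................   ┃━━━
 ┃  ...........~~~~~................   ┃   
 ┃  .............~~~@...............   ┃───
 ┃  .♣...........~~.....^...........   ┃   
 ┃  ...................^^.#.........   ┃   
 ┃  ♣....................^#.........   ┃   
 ┃  ....................^...........   ┃   
 ┃  .......~..##....................   ┃   


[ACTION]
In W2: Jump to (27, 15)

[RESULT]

                                           
                                           
 ┏━━━━━━━━━━━━━━━━━━━━━━━━━━━━━━━━━━━━━┓   
━┃ MapNavigator                        ┃   
l┠─────────────────────────────────────┨   
─┃....~~~................              ┃   
-┃....~~.....^...........              ┃   
 ┃..........^^.#.........              ┃   
 ┃............^#.........              ┃   
 ┃...........^...........              ┃━━━
 ┃.##....................              ┃   
 ┃..#...............@....              ┃───
 ┃.......................              ┃   
 ┃.......................              ┃   
 ┃.......................              ┃   
 ┃                                     ┃   
 ┃                                     ┃   


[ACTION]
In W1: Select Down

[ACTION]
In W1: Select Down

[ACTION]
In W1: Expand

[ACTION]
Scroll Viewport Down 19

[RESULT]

 ┃..........^^.#.........              ┃   
 ┃............^#.........              ┃   
 ┃...........^...........              ┃━━━
 ┃.##....................              ┃   
 ┃..#...............@....              ┃───
 ┃.......................              ┃   
 ┃.......................              ┃   
 ┃.......................              ┃   
 ┃                                     ┃   
 ┃                                     ┃   
 ┗━━━━━━━━━━━━━━━━━━━━━━━━━━━━━━━━━━━━━┛   
          ┗━━━━━━━━━━━━━━━━━━━━━━━━━━━━━━━━
━━━━━━━━━━━━━━━━━━━━━━━━━━━━━━━━━━━┛       
                                           
                                           
                                           
                                           


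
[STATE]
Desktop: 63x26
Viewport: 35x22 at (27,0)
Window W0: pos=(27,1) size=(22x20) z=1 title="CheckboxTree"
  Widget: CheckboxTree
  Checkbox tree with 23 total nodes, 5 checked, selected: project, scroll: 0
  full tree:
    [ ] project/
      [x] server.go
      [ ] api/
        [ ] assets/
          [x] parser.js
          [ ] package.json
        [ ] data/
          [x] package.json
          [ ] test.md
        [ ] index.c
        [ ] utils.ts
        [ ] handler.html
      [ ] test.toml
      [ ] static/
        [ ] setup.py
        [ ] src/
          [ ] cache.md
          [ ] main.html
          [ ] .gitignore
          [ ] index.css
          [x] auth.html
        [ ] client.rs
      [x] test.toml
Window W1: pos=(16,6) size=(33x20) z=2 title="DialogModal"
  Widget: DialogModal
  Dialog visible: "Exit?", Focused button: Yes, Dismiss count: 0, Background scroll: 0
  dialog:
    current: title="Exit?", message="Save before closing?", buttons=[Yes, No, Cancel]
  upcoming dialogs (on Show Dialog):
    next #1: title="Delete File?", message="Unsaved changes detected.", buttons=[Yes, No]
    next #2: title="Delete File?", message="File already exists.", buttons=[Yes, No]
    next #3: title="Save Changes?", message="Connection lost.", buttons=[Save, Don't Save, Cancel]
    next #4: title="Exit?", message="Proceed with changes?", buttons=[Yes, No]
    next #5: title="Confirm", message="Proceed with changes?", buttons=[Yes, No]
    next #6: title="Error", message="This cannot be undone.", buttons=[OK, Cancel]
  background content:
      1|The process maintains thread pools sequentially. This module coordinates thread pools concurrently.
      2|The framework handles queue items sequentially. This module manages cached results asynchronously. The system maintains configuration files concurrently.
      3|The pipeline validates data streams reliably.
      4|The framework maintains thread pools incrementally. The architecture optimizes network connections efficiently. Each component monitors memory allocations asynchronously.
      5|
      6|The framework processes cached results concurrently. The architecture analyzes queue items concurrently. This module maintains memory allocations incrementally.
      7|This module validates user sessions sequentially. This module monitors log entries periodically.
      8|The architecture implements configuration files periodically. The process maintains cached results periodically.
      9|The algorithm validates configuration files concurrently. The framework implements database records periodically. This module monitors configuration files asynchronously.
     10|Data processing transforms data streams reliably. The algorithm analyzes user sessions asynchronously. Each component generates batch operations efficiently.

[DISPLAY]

                                   
┏━━━━━━━━━━━━━━━━━━━━┓             
┃ CheckboxTree       ┃             
┠────────────────────┨             
┃>[-] project/       ┃             
┃   [x] server.go    ┃             
━━━━━━━━━━━━━━━━━━━━━┓             
al                   ┃             
─────────────────────┨             
s maintains thread po┃             
ork handles queue ite┃             
ne validates data str┃             
ork maintains thread ┃             
                     ┃             
────────────────┐hed ┃             
  Exit?         │sess┃             
before closing? │ con┃             
  No   Cancel   │figu┃             
────────────────┘data┃             
                     ┃             
                     ┃             
                     ┃             


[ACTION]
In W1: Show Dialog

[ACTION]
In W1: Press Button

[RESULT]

                                   
┏━━━━━━━━━━━━━━━━━━━━┓             
┃ CheckboxTree       ┃             
┠────────────────────┨             
┃>[-] project/       ┃             
┃   [x] server.go    ┃             
━━━━━━━━━━━━━━━━━━━━━┓             
al                   ┃             
─────────────────────┨             
s maintains thread po┃             
ork handles queue ite┃             
ne validates data str┃             
ork maintains thread ┃             
                     ┃             
ork processes cached ┃             
e validates user sess┃             
ecture implements con┃             
thm validates configu┃             
ssing transforms data┃             
                     ┃             
                     ┃             
                     ┃             


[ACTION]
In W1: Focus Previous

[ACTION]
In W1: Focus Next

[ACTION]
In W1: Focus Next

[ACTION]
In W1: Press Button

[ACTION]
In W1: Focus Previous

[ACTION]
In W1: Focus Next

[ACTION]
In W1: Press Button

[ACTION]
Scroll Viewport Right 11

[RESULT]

                                   
━━━━━━━━━━━━━━━━━━━━┓              
 CheckboxTree       ┃              
────────────────────┨              
>[-] project/       ┃              
   [x] server.go    ┃              
━━━━━━━━━━━━━━━━━━━━┓              
l                   ┃              
────────────────────┨              
 maintains thread po┃              
rk handles queue ite┃              
e validates data str┃              
rk maintains thread ┃              
                    ┃              
rk processes cached ┃              
 validates user sess┃              
cture implements con┃              
hm validates configu┃              
sing transforms data┃              
                    ┃              
                    ┃              
                    ┃              


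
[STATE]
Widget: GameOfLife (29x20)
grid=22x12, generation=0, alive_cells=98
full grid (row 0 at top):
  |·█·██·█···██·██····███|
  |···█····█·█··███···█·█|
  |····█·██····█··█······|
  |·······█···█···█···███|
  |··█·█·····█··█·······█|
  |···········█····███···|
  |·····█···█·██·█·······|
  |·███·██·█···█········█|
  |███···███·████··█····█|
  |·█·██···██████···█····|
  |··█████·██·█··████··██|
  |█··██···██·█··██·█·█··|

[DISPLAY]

Gen: 0                       
·█·██·█···██·██····███       
···█····█·█··███···█·█       
····█·██····█··█······       
·······█···█···█···███       
··█·█·····█··█·······█       
···········█····███···       
·····█···█·██·█·······       
·███·██·█···█········█       
███···███·████··█····█       
·█·██···██████···█····       
··█████·██·█··████··██       
█··██···██·█··██·█·█··       
                             
                             
                             
                             
                             
                             
                             


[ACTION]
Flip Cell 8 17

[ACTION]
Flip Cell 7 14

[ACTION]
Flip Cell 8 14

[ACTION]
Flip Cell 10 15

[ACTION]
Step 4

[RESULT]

Gen: 4                       
·········█············       
·███······█···███·███·       
·██·███···█··█··█·····       
···██····█·····██····█       
·············█··███·█·       
·······█··██··███·██··       
·█··█··█·█··█··█·█····       
·█·██·█···██·····██···       
··█·█···········██···█       
·█···············██··█       
·█···········██······█       
······················       
                             
                             
                             
                             
                             
                             
                             


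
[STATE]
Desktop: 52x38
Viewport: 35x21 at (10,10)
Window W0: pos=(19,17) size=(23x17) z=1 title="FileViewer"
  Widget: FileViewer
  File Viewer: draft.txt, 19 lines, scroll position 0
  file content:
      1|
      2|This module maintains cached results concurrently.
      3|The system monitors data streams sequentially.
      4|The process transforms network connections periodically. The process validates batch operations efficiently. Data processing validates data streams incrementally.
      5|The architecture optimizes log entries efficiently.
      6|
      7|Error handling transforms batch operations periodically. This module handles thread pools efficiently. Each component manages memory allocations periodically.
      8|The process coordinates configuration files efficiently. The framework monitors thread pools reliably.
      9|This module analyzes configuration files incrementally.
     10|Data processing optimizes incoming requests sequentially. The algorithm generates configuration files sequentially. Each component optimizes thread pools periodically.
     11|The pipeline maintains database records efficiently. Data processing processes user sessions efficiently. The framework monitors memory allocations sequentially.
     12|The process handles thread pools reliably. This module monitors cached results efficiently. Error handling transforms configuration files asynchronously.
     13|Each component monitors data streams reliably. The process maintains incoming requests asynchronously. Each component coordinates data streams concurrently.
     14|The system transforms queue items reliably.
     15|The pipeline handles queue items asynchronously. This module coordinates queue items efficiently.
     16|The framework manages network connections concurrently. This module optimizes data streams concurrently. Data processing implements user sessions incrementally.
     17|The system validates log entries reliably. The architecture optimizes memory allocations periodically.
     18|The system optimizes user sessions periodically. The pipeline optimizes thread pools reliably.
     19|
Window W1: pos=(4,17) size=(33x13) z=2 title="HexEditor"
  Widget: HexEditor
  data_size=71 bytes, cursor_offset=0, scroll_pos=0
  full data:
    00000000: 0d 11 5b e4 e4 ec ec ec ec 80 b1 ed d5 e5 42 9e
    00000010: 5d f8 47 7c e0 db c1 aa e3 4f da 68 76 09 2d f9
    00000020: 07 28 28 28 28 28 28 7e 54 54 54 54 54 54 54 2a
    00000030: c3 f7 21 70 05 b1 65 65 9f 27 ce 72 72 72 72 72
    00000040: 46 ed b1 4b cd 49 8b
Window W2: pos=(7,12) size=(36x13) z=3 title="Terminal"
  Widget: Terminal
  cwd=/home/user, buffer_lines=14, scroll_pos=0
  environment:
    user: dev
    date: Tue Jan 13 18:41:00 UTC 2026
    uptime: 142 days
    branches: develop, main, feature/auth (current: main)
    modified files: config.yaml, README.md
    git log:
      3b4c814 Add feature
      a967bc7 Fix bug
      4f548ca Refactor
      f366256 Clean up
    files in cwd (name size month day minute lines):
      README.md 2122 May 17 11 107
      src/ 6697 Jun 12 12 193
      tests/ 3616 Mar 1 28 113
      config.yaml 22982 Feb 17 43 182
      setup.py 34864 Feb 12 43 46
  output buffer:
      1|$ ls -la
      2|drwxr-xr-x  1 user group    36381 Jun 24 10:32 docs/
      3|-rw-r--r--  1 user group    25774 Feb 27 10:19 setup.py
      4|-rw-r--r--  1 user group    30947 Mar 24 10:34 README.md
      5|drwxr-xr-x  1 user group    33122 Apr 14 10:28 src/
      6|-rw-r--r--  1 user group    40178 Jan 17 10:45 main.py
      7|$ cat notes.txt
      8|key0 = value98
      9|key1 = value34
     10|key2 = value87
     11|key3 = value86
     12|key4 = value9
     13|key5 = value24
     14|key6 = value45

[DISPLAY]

                                   
                                   
━━━━━━━━━━━━━━━━━━━━━━━━━━━━━━━━┓  
erminal                         ┃  
────────────────────────────────┨  
ls -la                          ┃  
wxr-xr-x  1 user group    36381 ┃  
w-r--r--  1 user group    25774 ┃  
w-r--r--  1 user group    30947 ┃  
wxr-xr-x  1 user group    33122 ┃  
w-r--r--  1 user group    40178 ┃  
cat notes.txt                   ┃  
y0 = value98                    ┃  
y1 = value34                    ┃  
━━━━━━━━━━━━━━━━━━━━━━━━━━━━━━━━┛  
                          ┃   ░┃   
                          ┃ans░┃   
                          ┃ina░┃   
                          ┃zes░┃   
━━━━━━━━━━━━━━━━━━━━━━━━━━┛pti░┃   
         ┃The pipeline maintai░┃   


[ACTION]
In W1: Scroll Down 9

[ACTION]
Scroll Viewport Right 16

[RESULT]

                                   
                                   
━━━━━━━━━━━━━━━━━━━━━━━━━┓         
                         ┃         
─────────────────────────┨         
                         ┃         
x  1 user group    36381 ┃         
-  1 user group    25774 ┃         
-  1 user group    30947 ┃         
x  1 user group    33122 ┃         
-  1 user group    40178 ┃         
es.txt                   ┃         
lue98                    ┃         
lue34                    ┃         
━━━━━━━━━━━━━━━━━━━━━━━━━┛         
                   ┃   ░┃          
                   ┃ans░┃          
                   ┃ina░┃          
                   ┃zes░┃          
━━━━━━━━━━━━━━━━━━━┛pti░┃          
  ┃The pipeline maintai░┃          


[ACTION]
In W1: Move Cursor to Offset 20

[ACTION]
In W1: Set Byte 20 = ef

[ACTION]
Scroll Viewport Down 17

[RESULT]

-  1 user group    25774 ┃         
-  1 user group    30947 ┃         
x  1 user group    33122 ┃         
-  1 user group    40178 ┃         
es.txt                   ┃         
lue98                    ┃         
lue34                    ┃         
━━━━━━━━━━━━━━━━━━━━━━━━━┛         
                   ┃   ░┃          
                   ┃ans░┃          
                   ┃ina░┃          
                   ┃zes░┃          
━━━━━━━━━━━━━━━━━━━┛pti░┃          
  ┃The pipeline maintai░┃          
  ┃The process handles ░┃          
  ┃Each component monit▼┃          
  ┗━━━━━━━━━━━━━━━━━━━━━┛          
                                   
                                   
                                   
                                   


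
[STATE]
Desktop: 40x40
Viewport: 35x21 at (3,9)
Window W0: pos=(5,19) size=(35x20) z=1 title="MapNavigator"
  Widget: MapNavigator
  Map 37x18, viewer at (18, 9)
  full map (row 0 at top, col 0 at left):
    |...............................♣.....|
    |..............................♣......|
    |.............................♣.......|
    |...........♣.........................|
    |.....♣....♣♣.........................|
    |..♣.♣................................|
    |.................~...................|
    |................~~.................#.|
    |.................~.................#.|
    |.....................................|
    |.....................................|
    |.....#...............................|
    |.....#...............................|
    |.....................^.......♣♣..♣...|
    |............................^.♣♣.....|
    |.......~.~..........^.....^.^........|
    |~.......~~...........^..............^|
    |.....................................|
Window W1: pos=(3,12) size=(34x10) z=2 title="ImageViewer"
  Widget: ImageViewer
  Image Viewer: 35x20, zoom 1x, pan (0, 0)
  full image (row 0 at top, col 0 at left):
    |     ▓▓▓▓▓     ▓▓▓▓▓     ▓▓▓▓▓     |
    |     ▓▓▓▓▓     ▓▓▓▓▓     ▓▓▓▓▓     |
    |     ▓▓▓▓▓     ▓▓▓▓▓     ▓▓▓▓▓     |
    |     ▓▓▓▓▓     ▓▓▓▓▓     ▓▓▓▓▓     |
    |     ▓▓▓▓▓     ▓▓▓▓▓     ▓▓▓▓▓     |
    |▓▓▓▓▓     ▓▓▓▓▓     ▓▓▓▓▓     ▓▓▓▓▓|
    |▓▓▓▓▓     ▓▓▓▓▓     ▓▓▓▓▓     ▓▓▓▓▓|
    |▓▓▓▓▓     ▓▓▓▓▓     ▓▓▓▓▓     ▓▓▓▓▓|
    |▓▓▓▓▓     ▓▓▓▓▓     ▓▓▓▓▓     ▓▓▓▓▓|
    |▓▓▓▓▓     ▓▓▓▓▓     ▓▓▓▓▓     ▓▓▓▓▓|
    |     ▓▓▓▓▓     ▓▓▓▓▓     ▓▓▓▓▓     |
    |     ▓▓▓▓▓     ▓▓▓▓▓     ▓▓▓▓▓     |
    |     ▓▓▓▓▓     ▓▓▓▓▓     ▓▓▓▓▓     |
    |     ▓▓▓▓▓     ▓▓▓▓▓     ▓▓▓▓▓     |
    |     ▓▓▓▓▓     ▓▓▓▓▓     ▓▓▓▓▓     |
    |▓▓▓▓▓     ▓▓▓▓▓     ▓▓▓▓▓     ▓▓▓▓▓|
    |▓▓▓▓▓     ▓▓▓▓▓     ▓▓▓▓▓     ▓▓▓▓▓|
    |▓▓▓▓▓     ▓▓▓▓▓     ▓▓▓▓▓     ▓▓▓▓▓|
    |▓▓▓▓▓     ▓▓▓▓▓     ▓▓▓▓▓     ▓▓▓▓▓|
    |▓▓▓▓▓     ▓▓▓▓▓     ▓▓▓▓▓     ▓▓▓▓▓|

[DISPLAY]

                                   
                                   
                                   
┏━━━━━━━━━━━━━━━━━━━━━━━━━━━━━━━━┓ 
┃ ImageViewer                    ┃ 
┠────────────────────────────────┨ 
┃     ▓▓▓▓▓     ▓▓▓▓▓     ▓▓▓▓▓  ┃ 
┃     ▓▓▓▓▓     ▓▓▓▓▓     ▓▓▓▓▓  ┃ 
┃     ▓▓▓▓▓     ▓▓▓▓▓     ▓▓▓▓▓  ┃ 
┃     ▓▓▓▓▓     ▓▓▓▓▓     ▓▓▓▓▓  ┃ 
┃     ▓▓▓▓▓     ▓▓▓▓▓     ▓▓▓▓▓  ┃━
┃▓▓▓▓▓     ▓▓▓▓▓     ▓▓▓▓▓     ▓▓┃ 
┗━━━━━━━━━━━━━━━━━━━━━━━━━━━━━━━━┛─
  ┃............................♣...
  ┃...........................♣....
  ┃.........♣......................
  ┃...♣....♣♣......................
  ┃♣.♣.............................
  ┃...............~................
  ┃..............~~................
  ┃...............~................


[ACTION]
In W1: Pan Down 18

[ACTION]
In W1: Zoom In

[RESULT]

                                   
                                   
                                   
┏━━━━━━━━━━━━━━━━━━━━━━━━━━━━━━━━┓ 
┃ ImageViewer                    ┃ 
┠────────────────────────────────┨ 
┃▓▓▓▓▓▓▓▓▓▓          ▓▓▓▓▓▓▓▓▓▓  ┃ 
┃▓▓▓▓▓▓▓▓▓▓          ▓▓▓▓▓▓▓▓▓▓  ┃ 
┃          ▓▓▓▓▓▓▓▓▓▓          ▓▓┃ 
┃          ▓▓▓▓▓▓▓▓▓▓          ▓▓┃ 
┃          ▓▓▓▓▓▓▓▓▓▓          ▓▓┃━
┃          ▓▓▓▓▓▓▓▓▓▓          ▓▓┃ 
┗━━━━━━━━━━━━━━━━━━━━━━━━━━━━━━━━┛─
  ┃............................♣...
  ┃...........................♣....
  ┃.........♣......................
  ┃...♣....♣♣......................
  ┃♣.♣.............................
  ┃...............~................
  ┃..............~~................
  ┃...............~................


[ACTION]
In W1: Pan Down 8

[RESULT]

                                   
                                   
                                   
┏━━━━━━━━━━━━━━━━━━━━━━━━━━━━━━━━┓ 
┃ ImageViewer                    ┃ 
┠────────────────────────────────┨ 
┃          ▓▓▓▓▓▓▓▓▓▓          ▓▓┃ 
┃          ▓▓▓▓▓▓▓▓▓▓          ▓▓┃ 
┃          ▓▓▓▓▓▓▓▓▓▓          ▓▓┃ 
┃          ▓▓▓▓▓▓▓▓▓▓          ▓▓┃ 
┃▓▓▓▓▓▓▓▓▓▓          ▓▓▓▓▓▓▓▓▓▓  ┃━
┃▓▓▓▓▓▓▓▓▓▓          ▓▓▓▓▓▓▓▓▓▓  ┃ 
┗━━━━━━━━━━━━━━━━━━━━━━━━━━━━━━━━┛─
  ┃............................♣...
  ┃...........................♣....
  ┃.........♣......................
  ┃...♣....♣♣......................
  ┃♣.♣.............................
  ┃...............~................
  ┃..............~~................
  ┃...............~................


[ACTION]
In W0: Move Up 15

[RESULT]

                                   
                                   
                                   
┏━━━━━━━━━━━━━━━━━━━━━━━━━━━━━━━━┓ 
┃ ImageViewer                    ┃ 
┠────────────────────────────────┨ 
┃          ▓▓▓▓▓▓▓▓▓▓          ▓▓┃ 
┃          ▓▓▓▓▓▓▓▓▓▓          ▓▓┃ 
┃          ▓▓▓▓▓▓▓▓▓▓          ▓▓┃ 
┃          ▓▓▓▓▓▓▓▓▓▓          ▓▓┃ 
┃▓▓▓▓▓▓▓▓▓▓          ▓▓▓▓▓▓▓▓▓▓  ┃━
┃▓▓▓▓▓▓▓▓▓▓          ▓▓▓▓▓▓▓▓▓▓  ┃ 
┗━━━━━━━━━━━━━━━━━━━━━━━━━━━━━━━━┛─
  ┃                                
  ┃                                
  ┃                                
  ┃                                
  ┃                                
  ┃                                
  ┃                                
  ┃                                


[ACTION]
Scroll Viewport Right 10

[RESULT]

                                   
                                   
                                   
━━━━━━━━━━━━━━━━━━━━━━━━━━━━━━━┓   
ImageViewer                    ┃   
───────────────────────────────┨   
         ▓▓▓▓▓▓▓▓▓▓          ▓▓┃   
         ▓▓▓▓▓▓▓▓▓▓          ▓▓┃   
         ▓▓▓▓▓▓▓▓▓▓          ▓▓┃   
         ▓▓▓▓▓▓▓▓▓▓          ▓▓┃   
▓▓▓▓▓▓▓▓▓          ▓▓▓▓▓▓▓▓▓▓  ┃━━┓
▓▓▓▓▓▓▓▓▓          ▓▓▓▓▓▓▓▓▓▓  ┃  ┃
━━━━━━━━━━━━━━━━━━━━━━━━━━━━━━━┛──┨
┃                                 ┃
┃                                 ┃
┃                                 ┃
┃                                 ┃
┃                                 ┃
┃                                 ┃
┃                                 ┃
┃                                 ┃


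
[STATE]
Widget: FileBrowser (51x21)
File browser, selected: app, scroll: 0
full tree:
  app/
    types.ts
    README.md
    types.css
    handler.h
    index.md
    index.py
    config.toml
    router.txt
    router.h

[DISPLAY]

> [-] app/                                         
    types.ts                                       
    README.md                                      
    types.css                                      
    handler.h                                      
    index.md                                       
    index.py                                       
    config.toml                                    
    router.txt                                     
    router.h                                       
                                                   
                                                   
                                                   
                                                   
                                                   
                                                   
                                                   
                                                   
                                                   
                                                   
                                                   


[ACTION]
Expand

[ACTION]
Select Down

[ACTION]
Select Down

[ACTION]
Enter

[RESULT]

  [-] app/                                         
    types.ts                                       
  > README.md                                      
    types.css                                      
    handler.h                                      
    index.md                                       
    index.py                                       
    config.toml                                    
    router.txt                                     
    router.h                                       
                                                   
                                                   
                                                   
                                                   
                                                   
                                                   
                                                   
                                                   
                                                   
                                                   
                                                   


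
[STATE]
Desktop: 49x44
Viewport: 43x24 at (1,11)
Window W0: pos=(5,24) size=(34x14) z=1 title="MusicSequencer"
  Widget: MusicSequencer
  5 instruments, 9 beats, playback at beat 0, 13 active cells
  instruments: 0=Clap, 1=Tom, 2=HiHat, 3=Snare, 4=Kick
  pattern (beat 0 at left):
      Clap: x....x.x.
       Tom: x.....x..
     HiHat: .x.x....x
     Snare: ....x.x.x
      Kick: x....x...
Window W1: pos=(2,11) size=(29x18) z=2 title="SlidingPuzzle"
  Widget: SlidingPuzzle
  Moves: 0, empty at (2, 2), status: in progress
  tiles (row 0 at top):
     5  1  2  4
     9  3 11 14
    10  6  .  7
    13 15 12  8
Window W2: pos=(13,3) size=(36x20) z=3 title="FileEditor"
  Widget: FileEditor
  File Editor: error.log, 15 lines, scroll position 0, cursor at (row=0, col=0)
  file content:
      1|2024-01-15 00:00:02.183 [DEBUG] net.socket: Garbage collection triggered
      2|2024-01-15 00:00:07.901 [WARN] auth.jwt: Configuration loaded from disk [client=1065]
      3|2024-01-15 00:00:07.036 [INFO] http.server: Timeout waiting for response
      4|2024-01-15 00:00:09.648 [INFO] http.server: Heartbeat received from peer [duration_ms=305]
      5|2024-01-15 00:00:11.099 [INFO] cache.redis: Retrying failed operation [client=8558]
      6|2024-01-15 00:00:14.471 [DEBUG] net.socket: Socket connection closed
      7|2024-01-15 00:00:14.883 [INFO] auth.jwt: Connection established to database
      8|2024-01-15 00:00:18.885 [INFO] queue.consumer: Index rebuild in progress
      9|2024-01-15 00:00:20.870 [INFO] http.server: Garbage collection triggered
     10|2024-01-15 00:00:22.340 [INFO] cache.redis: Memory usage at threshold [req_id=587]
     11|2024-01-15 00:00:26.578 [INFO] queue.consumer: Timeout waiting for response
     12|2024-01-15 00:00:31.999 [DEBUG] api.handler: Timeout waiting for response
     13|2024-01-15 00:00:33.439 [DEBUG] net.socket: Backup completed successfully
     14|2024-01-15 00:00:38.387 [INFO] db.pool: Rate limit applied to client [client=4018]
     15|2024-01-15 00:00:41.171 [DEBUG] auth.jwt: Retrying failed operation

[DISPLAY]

 ┏━━━━━━━━━━┃2024-01-15 00:00:14.471 [DEBUG
 ┃ SlidingPu┃2024-01-15 00:00:14.883 [INFO]
 ┠──────────┃2024-01-15 00:00:18.885 [INFO]
 ┃┌────┬────┃2024-01-15 00:00:20.870 [INFO]
 ┃│  5 │  1 ┃2024-01-15 00:00:22.340 [INFO]
 ┃├────┼────┃2024-01-15 00:00:26.578 [INFO]
 ┃│  9 │  3 ┃2024-01-15 00:00:31.999 [DEBUG
 ┃├────┼────┃2024-01-15 00:00:33.439 [DEBUG
 ┃│ 10 │  6 ┃2024-01-15 00:00:38.387 [INFO]
 ┃├────┼────┃2024-01-15 00:00:41.171 [DEBUG
 ┃│ 13 │ 15 ┃                              
 ┃└────┴────┗━━━━━━━━━━━━━━━━━━━━━━━━━━━━━━
 ┃Moves: 0                   ┃             
 ┃                           ┃━━━━━━━┓     
 ┃                           ┃       ┃     
 ┃                           ┃───────┨     
 ┃                           ┃       ┃     
 ┗━━━━━━━━━━━━━━━━━━━━━━━━━━━┛       ┃     
    ┃   Tom█·····█··                 ┃     
    ┃ HiHat·█·█····█                 ┃     
    ┃ Snare····█·█·█                 ┃     
    ┃  Kick█····█···                 ┃     
    ┃                                ┃     
    ┃                                ┃     


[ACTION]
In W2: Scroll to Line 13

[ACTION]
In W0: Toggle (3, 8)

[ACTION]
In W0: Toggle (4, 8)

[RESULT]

 ┏━━━━━━━━━━┃2024-01-15 00:00:14.471 [DEBUG
 ┃ SlidingPu┃2024-01-15 00:00:14.883 [INFO]
 ┠──────────┃2024-01-15 00:00:18.885 [INFO]
 ┃┌────┬────┃2024-01-15 00:00:20.870 [INFO]
 ┃│  5 │  1 ┃2024-01-15 00:00:22.340 [INFO]
 ┃├────┼────┃2024-01-15 00:00:26.578 [INFO]
 ┃│  9 │  3 ┃2024-01-15 00:00:31.999 [DEBUG
 ┃├────┼────┃2024-01-15 00:00:33.439 [DEBUG
 ┃│ 10 │  6 ┃2024-01-15 00:00:38.387 [INFO]
 ┃├────┼────┃2024-01-15 00:00:41.171 [DEBUG
 ┃│ 13 │ 15 ┃                              
 ┃└────┴────┗━━━━━━━━━━━━━━━━━━━━━━━━━━━━━━
 ┃Moves: 0                   ┃             
 ┃                           ┃━━━━━━━┓     
 ┃                           ┃       ┃     
 ┃                           ┃───────┨     
 ┃                           ┃       ┃     
 ┗━━━━━━━━━━━━━━━━━━━━━━━━━━━┛       ┃     
    ┃   Tom█·····█··                 ┃     
    ┃ HiHat·█·█····█                 ┃     
    ┃ Snare····█·█··                 ┃     
    ┃  Kick█····█··█                 ┃     
    ┃                                ┃     
    ┃                                ┃     


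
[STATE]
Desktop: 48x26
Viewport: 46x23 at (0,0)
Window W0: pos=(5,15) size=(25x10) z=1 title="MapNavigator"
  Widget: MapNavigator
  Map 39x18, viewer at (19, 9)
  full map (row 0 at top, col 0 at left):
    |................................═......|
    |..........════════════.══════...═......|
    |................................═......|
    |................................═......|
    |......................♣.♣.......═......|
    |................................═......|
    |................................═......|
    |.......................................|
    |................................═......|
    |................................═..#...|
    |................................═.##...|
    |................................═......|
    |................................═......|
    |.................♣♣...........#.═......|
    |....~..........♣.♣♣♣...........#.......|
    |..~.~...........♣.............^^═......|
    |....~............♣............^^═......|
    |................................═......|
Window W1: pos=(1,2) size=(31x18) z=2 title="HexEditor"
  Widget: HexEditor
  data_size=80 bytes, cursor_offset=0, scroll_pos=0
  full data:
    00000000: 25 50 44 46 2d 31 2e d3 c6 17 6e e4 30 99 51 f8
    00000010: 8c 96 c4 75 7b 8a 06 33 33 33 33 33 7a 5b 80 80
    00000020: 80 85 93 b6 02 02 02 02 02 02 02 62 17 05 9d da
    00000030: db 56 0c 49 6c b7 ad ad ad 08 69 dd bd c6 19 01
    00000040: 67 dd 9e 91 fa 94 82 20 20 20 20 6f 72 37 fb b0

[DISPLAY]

                                              
                                              
 ┏━━━━━━━━━━━━━━━━━━━━━━━━━━━━━┓              
 ┃ HexEditor                   ┃              
 ┠─────────────────────────────┨              
 ┃00000000  25 50 44 46 2d 31 2┃              
 ┃00000010  8c 96 c4 75 7b 8a 0┃              
 ┃00000020  80 85 93 b6 02 02 0┃              
 ┃00000030  db 56 0c 49 6c b7 a┃              
 ┃00000040  67 dd 9e 91 fa 94 8┃              
 ┃                             ┃              
 ┃                             ┃              
 ┃                             ┃              
 ┃                             ┃              
 ┃                             ┃              
 ┃                             ┃              
 ┃                             ┃              
 ┃                             ┃              
 ┃                             ┃              
 ┗━━━━━━━━━━━━━━━━━━━━━━━━━━━━━┛              
     ┃.......................┃                
     ┃...........@...........┃                
     ┃.......................┃                


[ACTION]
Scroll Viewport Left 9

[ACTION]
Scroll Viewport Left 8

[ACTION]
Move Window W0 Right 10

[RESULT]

                                              
                                              
 ┏━━━━━━━━━━━━━━━━━━━━━━━━━━━━━┓              
 ┃ HexEditor                   ┃              
 ┠─────────────────────────────┨              
 ┃00000000  25 50 44 46 2d 31 2┃              
 ┃00000010  8c 96 c4 75 7b 8a 0┃              
 ┃00000020  80 85 93 b6 02 02 0┃              
 ┃00000030  db 56 0c 49 6c b7 a┃              
 ┃00000040  67 dd 9e 91 fa 94 8┃              
 ┃                             ┃              
 ┃                             ┃              
 ┃                             ┃              
 ┃                             ┃              
 ┃                             ┃              
 ┃                             ┃━━━━━━━┓      
 ┃                             ┃       ┃      
 ┃                             ┃───────┨      
 ┃                             ┃.......┃      
 ┗━━━━━━━━━━━━━━━━━━━━━━━━━━━━━┛.......┃      
               ┃.......................┃      
               ┃...........@...........┃      
               ┃.......................┃      


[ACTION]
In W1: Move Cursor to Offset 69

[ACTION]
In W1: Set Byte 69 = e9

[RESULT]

                                              
                                              
 ┏━━━━━━━━━━━━━━━━━━━━━━━━━━━━━┓              
 ┃ HexEditor                   ┃              
 ┠─────────────────────────────┨              
 ┃00000000  25 50 44 46 2d 31 2┃              
 ┃00000010  8c 96 c4 75 7b 8a 0┃              
 ┃00000020  80 85 93 b6 02 02 0┃              
 ┃00000030  db 56 0c 49 6c b7 a┃              
 ┃00000040  67 dd 9e 91 fa E9 8┃              
 ┃                             ┃              
 ┃                             ┃              
 ┃                             ┃              
 ┃                             ┃              
 ┃                             ┃              
 ┃                             ┃━━━━━━━┓      
 ┃                             ┃       ┃      
 ┃                             ┃───────┨      
 ┃                             ┃.......┃      
 ┗━━━━━━━━━━━━━━━━━━━━━━━━━━━━━┛.......┃      
               ┃.......................┃      
               ┃...........@...........┃      
               ┃.......................┃      
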